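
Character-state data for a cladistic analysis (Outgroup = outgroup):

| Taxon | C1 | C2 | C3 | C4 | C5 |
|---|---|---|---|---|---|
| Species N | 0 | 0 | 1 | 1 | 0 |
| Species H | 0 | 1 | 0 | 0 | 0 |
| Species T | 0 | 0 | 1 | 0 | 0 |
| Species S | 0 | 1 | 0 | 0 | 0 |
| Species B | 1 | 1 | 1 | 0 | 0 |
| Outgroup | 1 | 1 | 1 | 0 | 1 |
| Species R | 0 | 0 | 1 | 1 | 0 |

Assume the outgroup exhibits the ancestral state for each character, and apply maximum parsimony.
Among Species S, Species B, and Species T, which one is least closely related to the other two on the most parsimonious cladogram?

Character polarity is set by the outgroup: the derived state is whichever differs from the outgroup's state, so for C1, C2, C3, C5 the derived state is '0', and for the remaining characters it is '1'.
C1: derived state '0' in Species H, Species N, Species R, Species S, and Species T only — synapomorphy for {Species H, Species N, Species R, Species S, Species T}.
Only Species N, Species R, and Species T show the derived state '0' for C2, supporting them as a clade.
C3: derived state '0' in Species H and Species S only — synapomorphy for {Species H, Species S}.
C4: derived state '1' in Species N and Species R only — synapomorphy for {Species N, Species R}.
All ingroup taxa share the derived state '0' for C5; it defines the ingroup but does not resolve relationships within it.
Most parsimonious ingroup topology: (((Species T,(Species R,Species N)),(Species S,Species H)),Species B).
Species T and Species S share a more recent common ancestor with each other than either does with Species B, so Species B is the least closely related of the three.

Species B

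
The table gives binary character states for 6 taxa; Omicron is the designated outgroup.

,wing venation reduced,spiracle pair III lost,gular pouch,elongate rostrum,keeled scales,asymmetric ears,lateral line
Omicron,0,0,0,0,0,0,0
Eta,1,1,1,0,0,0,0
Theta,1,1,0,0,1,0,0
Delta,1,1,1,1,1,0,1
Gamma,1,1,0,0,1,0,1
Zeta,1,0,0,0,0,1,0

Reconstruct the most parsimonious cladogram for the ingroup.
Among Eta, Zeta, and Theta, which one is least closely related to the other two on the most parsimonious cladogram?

The outgroup has state '0' for every character, so '1' is the derived state throughout.
All ingroup taxa share the derived state '1' for wing venation reduced; it defines the ingroup but does not resolve relationships within it.
Only Delta, Eta, Gamma, and Theta show the derived state '1' for spiracle pair III lost, supporting them as a clade.
gular pouch groups Delta and Eta, which is incompatible with the clades supported by the remaining characters; treating it as convergent (homoplasy) costs fewer steps than any alternative tree.
elongate rostrum: derived state '1' in Delta only — an autapomorphy, so it tells us nothing about relationships among taxa.
Only Delta, Gamma, and Theta show the derived state '1' for keeled scales, supporting them as a clade.
asymmetric ears (derived state '1') is unique to Zeta (autapomorphy; uninformative for grouping).
Only Delta and Gamma show the derived state '1' for lateral line, supporting them as a clade.
Most parsimonious ingroup topology: ((Eta,(Theta,(Delta,Gamma))),Zeta).
Eta and Theta share a more recent common ancestor with each other than either does with Zeta, so Zeta is the least closely related of the three.

Zeta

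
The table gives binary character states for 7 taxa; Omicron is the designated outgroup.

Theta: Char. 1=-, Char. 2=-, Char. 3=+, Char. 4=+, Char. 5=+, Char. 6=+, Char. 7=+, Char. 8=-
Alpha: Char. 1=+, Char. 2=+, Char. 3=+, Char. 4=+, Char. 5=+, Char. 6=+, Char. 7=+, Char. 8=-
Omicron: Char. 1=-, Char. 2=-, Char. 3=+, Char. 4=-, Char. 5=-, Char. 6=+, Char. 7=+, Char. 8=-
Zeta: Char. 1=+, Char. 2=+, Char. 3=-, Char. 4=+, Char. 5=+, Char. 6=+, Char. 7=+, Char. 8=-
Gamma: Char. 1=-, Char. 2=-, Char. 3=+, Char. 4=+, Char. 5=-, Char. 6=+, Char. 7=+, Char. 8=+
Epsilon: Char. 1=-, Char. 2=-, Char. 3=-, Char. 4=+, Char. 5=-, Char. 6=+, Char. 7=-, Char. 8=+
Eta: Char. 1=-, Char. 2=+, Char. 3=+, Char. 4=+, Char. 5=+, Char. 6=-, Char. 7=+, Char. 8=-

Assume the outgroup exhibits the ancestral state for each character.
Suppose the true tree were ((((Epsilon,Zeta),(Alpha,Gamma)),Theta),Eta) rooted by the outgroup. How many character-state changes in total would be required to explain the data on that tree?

Map each character onto ((((Epsilon,Zeta),(Alpha,Gamma)),Theta),Eta) (rooted by Omicron) and count the minimum state changes it requires (Fitch parsimony):
Char. 1: 2; Char. 2: 3; Char. 3: 1; Char. 4: 1; Char. 5: 3; Char. 6: 1; Char. 7: 1; Char. 8: 2.
Total tree length = 14.

14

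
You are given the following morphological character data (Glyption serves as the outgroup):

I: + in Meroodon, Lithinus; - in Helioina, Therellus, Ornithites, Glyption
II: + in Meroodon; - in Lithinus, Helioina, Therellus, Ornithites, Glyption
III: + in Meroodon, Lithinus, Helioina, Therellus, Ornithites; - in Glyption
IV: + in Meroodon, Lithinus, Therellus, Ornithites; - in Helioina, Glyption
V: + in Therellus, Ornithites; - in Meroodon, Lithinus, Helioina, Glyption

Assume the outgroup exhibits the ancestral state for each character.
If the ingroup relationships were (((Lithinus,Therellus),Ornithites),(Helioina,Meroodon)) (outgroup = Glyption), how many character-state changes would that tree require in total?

8

Map each character onto (((Lithinus,Therellus),Ornithites),(Helioina,Meroodon)) (rooted by Glyption) and count the minimum state changes it requires (Fitch parsimony):
I: 2; II: 1; III: 1; IV: 2; V: 2.
Total tree length = 8.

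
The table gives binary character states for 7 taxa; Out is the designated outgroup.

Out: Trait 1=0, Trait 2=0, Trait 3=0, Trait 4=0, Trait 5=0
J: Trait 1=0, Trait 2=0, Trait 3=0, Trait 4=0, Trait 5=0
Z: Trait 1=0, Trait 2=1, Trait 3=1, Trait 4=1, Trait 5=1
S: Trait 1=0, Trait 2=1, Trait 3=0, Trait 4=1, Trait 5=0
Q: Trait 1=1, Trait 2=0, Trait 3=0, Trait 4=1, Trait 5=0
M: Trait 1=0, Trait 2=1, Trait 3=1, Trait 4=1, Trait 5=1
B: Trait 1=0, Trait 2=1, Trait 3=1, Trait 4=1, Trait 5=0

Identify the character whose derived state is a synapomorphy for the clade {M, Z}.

The outgroup has state '0' for every character, so '1' is the derived state throughout.
Trait 1: derived state '1' in Q only — an autapomorphy, so it tells us nothing about relationships among taxa.
Trait 2 (derived state '1') is shared by B, M, S, and Z — a synapomorphy uniting that clade.
Trait 3: derived state '1' in B, M, and Z only — synapomorphy for {B, M, Z}.
Trait 4 (derived state '1') is shared by B, M, Q, S, and Z — a synapomorphy uniting that clade.
Trait 5 (derived state '1') is shared by M and Z — a synapomorphy uniting that clade.
Most parsimonious ingroup topology: (J,((((Z,M),B),S),Q)).
The clade {M, Z} is supported by Trait 5: its derived state '1' occurs in exactly those taxa and in no other taxon (including the outgroup).

Trait 5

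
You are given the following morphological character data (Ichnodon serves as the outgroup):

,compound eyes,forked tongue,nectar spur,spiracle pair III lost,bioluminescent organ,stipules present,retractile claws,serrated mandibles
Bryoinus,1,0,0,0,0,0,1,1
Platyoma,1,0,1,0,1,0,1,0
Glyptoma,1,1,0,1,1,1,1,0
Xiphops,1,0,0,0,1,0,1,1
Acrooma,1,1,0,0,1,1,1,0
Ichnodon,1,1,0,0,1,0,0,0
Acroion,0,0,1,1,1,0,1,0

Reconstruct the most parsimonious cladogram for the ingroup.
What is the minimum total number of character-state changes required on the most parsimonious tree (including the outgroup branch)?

Character polarity is set by the outgroup: the derived state is whichever differs from the outgroup's state, so for compound eyes, forked tongue, bioluminescent organ the derived state is '0', and for the remaining characters it is '1'.
compound eyes (derived state '0') is unique to Acroion (autapomorphy; uninformative for grouping).
Only Acroion, Bryoinus, Platyoma, and Xiphops show the derived state '0' for forked tongue, supporting them as a clade.
nectar spur: derived state '1' in Acroion and Platyoma only — synapomorphy for {Acroion, Platyoma}.
spiracle pair III lost groups Acroion and Glyptoma, which is incompatible with the clades supported by the remaining characters; treating it as convergent (homoplasy) costs fewer steps than any alternative tree.
bioluminescent organ: derived state '0' in Bryoinus only — an autapomorphy, so it tells us nothing about relationships among taxa.
Only Acrooma and Glyptoma show the derived state '1' for stipules present, supporting them as a clade.
All ingroup taxa share the derived state '1' for retractile claws; it defines the ingroup but does not resolve relationships within it.
Only Bryoinus and Xiphops show the derived state '1' for serrated mandibles, supporting them as a clade.
Most parsimonious ingroup topology: (((Platyoma,Acroion),(Xiphops,Bryoinus)),(Glyptoma,Acrooma)).
Changes per character on this tree: compound eyes: 1; forked tongue: 1; nectar spur: 1; spiracle pair III lost: 2; bioluminescent organ: 1; stipules present: 1; retractile claws: 1; serrated mandibles: 1.
Total = 9.

9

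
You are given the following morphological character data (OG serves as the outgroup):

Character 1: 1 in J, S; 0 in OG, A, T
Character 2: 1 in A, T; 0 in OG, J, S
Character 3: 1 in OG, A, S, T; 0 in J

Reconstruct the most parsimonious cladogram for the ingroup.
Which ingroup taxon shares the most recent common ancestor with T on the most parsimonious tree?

A

Character polarity is set by the outgroup: the derived state is whichever differs from the outgroup's state, so for Character 3 the derived state is '0', and for the remaining characters it is '1'.
Character 1: derived state '1' in J and S only — synapomorphy for {J, S}.
Character 2 (derived state '1') is shared by A and T — a synapomorphy uniting that clade.
Character 3 (derived state '0') is unique to J (autapomorphy; uninformative for grouping).
Most parsimonious ingroup topology: ((J,S),(A,T)).
T and A form a cherry on this tree, so they are sister taxa.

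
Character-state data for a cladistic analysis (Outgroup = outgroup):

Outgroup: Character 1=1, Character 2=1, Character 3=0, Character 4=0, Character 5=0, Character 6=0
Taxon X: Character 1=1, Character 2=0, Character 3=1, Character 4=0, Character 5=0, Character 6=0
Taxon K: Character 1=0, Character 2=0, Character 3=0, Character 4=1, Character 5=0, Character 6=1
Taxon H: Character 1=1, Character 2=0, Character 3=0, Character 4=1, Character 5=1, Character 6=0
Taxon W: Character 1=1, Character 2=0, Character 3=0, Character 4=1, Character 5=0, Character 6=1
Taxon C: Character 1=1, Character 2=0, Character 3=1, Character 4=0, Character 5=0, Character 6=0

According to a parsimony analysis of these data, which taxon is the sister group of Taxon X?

Character polarity is set by the outgroup: the derived state is whichever differs from the outgroup's state, so for Character 1, Character 2 the derived state is '0', and for the remaining characters it is '1'.
Character 1 (derived state '0') is unique to Taxon K (autapomorphy; uninformative for grouping).
Character 2 (derived state '0') is shared by all ingroup taxa — unites the whole ingroup.
Character 3: derived state '1' in Taxon C and Taxon X only — synapomorphy for {Taxon C, Taxon X}.
Character 4 (derived state '1') is shared by Taxon H, Taxon K, and Taxon W — a synapomorphy uniting that clade.
Character 5 (derived state '1') is unique to Taxon H (autapomorphy; uninformative for grouping).
Only Taxon K and Taxon W show the derived state '1' for Character 6, supporting them as a clade.
Most parsimonious ingroup topology: ((Taxon X,Taxon C),((Taxon K,Taxon W),Taxon H)).
Taxon X and Taxon C form a cherry on this tree, so they are sister taxa.

Taxon C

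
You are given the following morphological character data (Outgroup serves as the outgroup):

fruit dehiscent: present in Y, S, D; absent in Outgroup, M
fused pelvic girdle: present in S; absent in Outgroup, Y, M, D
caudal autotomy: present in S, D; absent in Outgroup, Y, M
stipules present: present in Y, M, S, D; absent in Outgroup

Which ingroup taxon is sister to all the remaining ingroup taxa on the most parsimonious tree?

The outgroup has state 'absent' for every character, so 'present' is the derived state throughout.
fruit dehiscent (derived state 'present') is shared by D, S, and Y — a synapomorphy uniting that clade.
fused pelvic girdle (derived state 'present') is unique to S (autapomorphy; uninformative for grouping).
caudal autotomy: derived state 'present' in D and S only — synapomorphy for {D, S}.
stipules present (derived state 'present') is shared by all ingroup taxa — unites the whole ingroup.
Most parsimonious ingroup topology: ((Y,(S,D)),M).
M is sister to the clade containing all other ingroup taxa, so it is the earliest-diverging (most basal) ingroup lineage.

M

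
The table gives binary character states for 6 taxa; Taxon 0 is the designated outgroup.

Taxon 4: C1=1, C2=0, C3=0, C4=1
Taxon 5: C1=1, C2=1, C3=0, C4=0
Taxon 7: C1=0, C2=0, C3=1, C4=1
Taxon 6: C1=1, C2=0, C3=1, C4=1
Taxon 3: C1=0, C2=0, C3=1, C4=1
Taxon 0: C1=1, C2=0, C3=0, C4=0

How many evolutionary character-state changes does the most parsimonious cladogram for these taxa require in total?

4

Character polarity is set by the outgroup: the derived state is whichever differs from the outgroup's state, so for C1 the derived state is '0', and for the remaining characters it is '1'.
C1: derived state '0' in Taxon 3 and Taxon 7 only — synapomorphy for {Taxon 3, Taxon 7}.
C2: derived state '1' in Taxon 5 only — an autapomorphy, so it tells us nothing about relationships among taxa.
C3 (derived state '1') is shared by Taxon 3, Taxon 6, and Taxon 7 — a synapomorphy uniting that clade.
C4 (derived state '1') is shared by Taxon 3, Taxon 4, Taxon 6, and Taxon 7 — a synapomorphy uniting that clade.
Most parsimonious ingroup topology: ((Taxon 4,(Taxon 6,(Taxon 3,Taxon 7))),Taxon 5).
Changes per character on this tree: C1: 1; C2: 1; C3: 1; C4: 1.
Total = 4.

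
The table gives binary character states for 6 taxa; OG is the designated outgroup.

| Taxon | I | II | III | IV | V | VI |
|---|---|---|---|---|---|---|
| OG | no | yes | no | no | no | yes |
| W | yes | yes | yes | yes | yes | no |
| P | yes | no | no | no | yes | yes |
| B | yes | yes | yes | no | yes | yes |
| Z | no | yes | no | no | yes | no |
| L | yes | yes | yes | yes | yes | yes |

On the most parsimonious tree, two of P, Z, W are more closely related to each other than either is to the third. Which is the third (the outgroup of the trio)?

Character polarity is set by the outgroup: the derived state is whichever differs from the outgroup's state, so for II, VI the derived state is 'no', and for the remaining characters it is 'yes'.
I: derived state 'yes' in B, L, P, and W only — synapomorphy for {B, L, P, W}.
II: derived state 'no' in P only — an autapomorphy, so it tells us nothing about relationships among taxa.
Only B, L, and W show the derived state 'yes' for III, supporting them as a clade.
IV (derived state 'yes') is shared by L and W — a synapomorphy uniting that clade.
All ingroup taxa share the derived state 'yes' for V; it defines the ingroup but does not resolve relationships within it.
VI (state 'no') occurs in W and Z but conflicts with the nesting implied by the other characters — most parsimoniously interpreted as homoplasy.
Most parsimonious ingroup topology: ((((W,L),B),P),Z).
W and P share a more recent common ancestor with each other than either does with Z, so Z is the least closely related of the three.

Z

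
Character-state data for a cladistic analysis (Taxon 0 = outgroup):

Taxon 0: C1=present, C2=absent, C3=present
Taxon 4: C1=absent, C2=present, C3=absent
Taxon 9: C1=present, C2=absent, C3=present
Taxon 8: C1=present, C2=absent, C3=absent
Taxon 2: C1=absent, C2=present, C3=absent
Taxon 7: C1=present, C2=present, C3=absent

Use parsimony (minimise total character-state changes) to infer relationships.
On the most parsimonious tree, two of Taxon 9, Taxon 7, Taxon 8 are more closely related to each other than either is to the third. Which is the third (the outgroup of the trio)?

Taxon 9

Character polarity is set by the outgroup: the derived state is whichever differs from the outgroup's state, so for C1, C3 the derived state is 'absent', and for the remaining characters it is 'present'.
Only Taxon 2 and Taxon 4 show the derived state 'absent' for C1, supporting them as a clade.
C2: derived state 'present' in Taxon 2, Taxon 4, and Taxon 7 only — synapomorphy for {Taxon 2, Taxon 4, Taxon 7}.
C3: derived state 'absent' in Taxon 2, Taxon 4, Taxon 7, and Taxon 8 only — synapomorphy for {Taxon 2, Taxon 4, Taxon 7, Taxon 8}.
Most parsimonious ingroup topology: ((((Taxon 4,Taxon 2),Taxon 7),Taxon 8),Taxon 9).
Taxon 8 and Taxon 7 share a more recent common ancestor with each other than either does with Taxon 9, so Taxon 9 is the least closely related of the three.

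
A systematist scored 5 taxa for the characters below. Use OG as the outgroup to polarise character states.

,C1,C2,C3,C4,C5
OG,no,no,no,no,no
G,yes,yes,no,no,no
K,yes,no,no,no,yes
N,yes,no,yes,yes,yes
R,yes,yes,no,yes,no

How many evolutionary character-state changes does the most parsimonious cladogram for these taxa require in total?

The outgroup has state 'no' for every character, so 'yes' is the derived state throughout.
All ingroup taxa share the derived state 'yes' for C1; it defines the ingroup but does not resolve relationships within it.
C2 (derived state 'yes') is shared by G and R — a synapomorphy uniting that clade.
C3 (derived state 'yes') is unique to N (autapomorphy; uninformative for grouping).
C4 groups N and R, which is incompatible with the clades supported by the remaining characters; treating it as convergent (homoplasy) costs fewer steps than any alternative tree.
Only K and N show the derived state 'yes' for C5, supporting them as a clade.
Most parsimonious ingroup topology: ((G,R),(K,N)).
Changes per character on this tree: C1: 1; C2: 1; C3: 1; C4: 2; C5: 1.
Total = 6.

6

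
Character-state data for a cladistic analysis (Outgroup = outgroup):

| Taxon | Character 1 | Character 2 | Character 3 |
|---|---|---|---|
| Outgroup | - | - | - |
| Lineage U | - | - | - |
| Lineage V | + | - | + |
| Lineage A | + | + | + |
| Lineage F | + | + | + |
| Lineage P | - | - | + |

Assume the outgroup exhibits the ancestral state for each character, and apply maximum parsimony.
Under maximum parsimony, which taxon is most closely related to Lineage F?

Lineage A

The outgroup has state '-' for every character, so '+' is the derived state throughout.
Character 1 (derived state '+') is shared by Lineage A, Lineage F, and Lineage V — a synapomorphy uniting that clade.
Only Lineage A and Lineage F show the derived state '+' for Character 2, supporting them as a clade.
Character 3 (derived state '+') is shared by Lineage A, Lineage F, Lineage P, and Lineage V — a synapomorphy uniting that clade.
Most parsimonious ingroup topology: (Lineage U,((Lineage V,(Lineage A,Lineage F)),Lineage P)).
Lineage F and Lineage A form a cherry on this tree, so they are sister taxa.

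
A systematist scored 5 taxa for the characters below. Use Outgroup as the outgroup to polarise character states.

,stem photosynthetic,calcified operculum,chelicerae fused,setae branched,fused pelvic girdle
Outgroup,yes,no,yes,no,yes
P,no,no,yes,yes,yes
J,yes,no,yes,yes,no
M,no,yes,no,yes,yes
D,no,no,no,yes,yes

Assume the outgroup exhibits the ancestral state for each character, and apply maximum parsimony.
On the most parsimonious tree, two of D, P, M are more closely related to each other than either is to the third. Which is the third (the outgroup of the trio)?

Character polarity is set by the outgroup: the derived state is whichever differs from the outgroup's state, so for stem photosynthetic, chelicerae fused, fused pelvic girdle the derived state is 'no', and for the remaining characters it is 'yes'.
Only D, M, and P show the derived state 'no' for stem photosynthetic, supporting them as a clade.
calcified operculum (derived state 'yes') is unique to M (autapomorphy; uninformative for grouping).
chelicerae fused (derived state 'no') is shared by D and M — a synapomorphy uniting that clade.
setae branched (derived state 'yes') is shared by all ingroup taxa — unites the whole ingroup.
fused pelvic girdle: derived state 'no' in J only — an autapomorphy, so it tells us nothing about relationships among taxa.
Most parsimonious ingroup topology: ((P,(M,D)),J).
D and M share a more recent common ancestor with each other than either does with P, so P is the least closely related of the three.

P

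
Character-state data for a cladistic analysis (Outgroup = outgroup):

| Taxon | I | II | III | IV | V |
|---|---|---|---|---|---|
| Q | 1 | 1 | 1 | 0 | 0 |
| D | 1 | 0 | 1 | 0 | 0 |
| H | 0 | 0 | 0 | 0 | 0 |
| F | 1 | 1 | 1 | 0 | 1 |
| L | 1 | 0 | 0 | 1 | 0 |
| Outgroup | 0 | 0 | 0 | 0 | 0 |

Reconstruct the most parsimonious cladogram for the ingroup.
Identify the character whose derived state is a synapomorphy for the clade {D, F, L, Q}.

I

The outgroup has state '0' for every character, so '1' is the derived state throughout.
I (derived state '1') is shared by D, F, L, and Q — a synapomorphy uniting that clade.
II: derived state '1' in F and Q only — synapomorphy for {F, Q}.
Only D, F, and Q show the derived state '1' for III, supporting them as a clade.
IV: derived state '1' in L only — an autapomorphy, so it tells us nothing about relationships among taxa.
V (derived state '1') is unique to F (autapomorphy; uninformative for grouping).
Most parsimonious ingroup topology: ((L,(D,(F,Q))),H).
The clade {D, F, L, Q} is supported by I: its derived state '1' occurs in exactly those taxa and in no other taxon (including the outgroup).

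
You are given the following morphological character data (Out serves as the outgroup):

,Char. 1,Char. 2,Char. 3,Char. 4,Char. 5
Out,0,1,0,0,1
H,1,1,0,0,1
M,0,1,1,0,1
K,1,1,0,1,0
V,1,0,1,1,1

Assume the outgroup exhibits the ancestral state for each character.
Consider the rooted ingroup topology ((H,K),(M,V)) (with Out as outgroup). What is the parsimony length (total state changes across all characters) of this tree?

7

Map each character onto ((H,K),(M,V)) (rooted by Out) and count the minimum state changes it requires (Fitch parsimony):
Char. 1: 2; Char. 2: 1; Char. 3: 1; Char. 4: 2; Char. 5: 1.
Total tree length = 7.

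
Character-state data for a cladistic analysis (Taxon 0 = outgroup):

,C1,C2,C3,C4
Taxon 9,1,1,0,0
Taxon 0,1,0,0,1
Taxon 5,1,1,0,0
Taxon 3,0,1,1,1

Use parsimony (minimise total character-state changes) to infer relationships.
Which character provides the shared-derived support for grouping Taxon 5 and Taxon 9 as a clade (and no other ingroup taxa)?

Character polarity is set by the outgroup: the derived state is whichever differs from the outgroup's state, so for C1, C4 the derived state is '0', and for the remaining characters it is '1'.
C1 (derived state '0') is unique to Taxon 3 (autapomorphy; uninformative for grouping).
All ingroup taxa share the derived state '1' for C2; it defines the ingroup but does not resolve relationships within it.
C3 (derived state '1') is unique to Taxon 3 (autapomorphy; uninformative for grouping).
Only Taxon 5 and Taxon 9 show the derived state '0' for C4, supporting them as a clade.
Most parsimonious ingroup topology: ((Taxon 9,Taxon 5),Taxon 3).
The clade {Taxon 5, Taxon 9} is supported by C4: its derived state '0' occurs in exactly those taxa and in no other taxon (including the outgroup).

C4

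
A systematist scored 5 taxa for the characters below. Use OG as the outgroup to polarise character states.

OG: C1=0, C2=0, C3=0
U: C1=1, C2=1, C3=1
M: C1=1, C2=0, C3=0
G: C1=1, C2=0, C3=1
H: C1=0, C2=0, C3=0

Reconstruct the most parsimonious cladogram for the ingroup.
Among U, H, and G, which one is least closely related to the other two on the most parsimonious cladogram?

H

The outgroup has state '0' for every character, so '1' is the derived state throughout.
C1 (derived state '1') is shared by G, M, and U — a synapomorphy uniting that clade.
C2 (derived state '1') is unique to U (autapomorphy; uninformative for grouping).
C3 (derived state '1') is shared by G and U — a synapomorphy uniting that clade.
Most parsimonious ingroup topology: (((U,G),M),H).
G and U share a more recent common ancestor with each other than either does with H, so H is the least closely related of the three.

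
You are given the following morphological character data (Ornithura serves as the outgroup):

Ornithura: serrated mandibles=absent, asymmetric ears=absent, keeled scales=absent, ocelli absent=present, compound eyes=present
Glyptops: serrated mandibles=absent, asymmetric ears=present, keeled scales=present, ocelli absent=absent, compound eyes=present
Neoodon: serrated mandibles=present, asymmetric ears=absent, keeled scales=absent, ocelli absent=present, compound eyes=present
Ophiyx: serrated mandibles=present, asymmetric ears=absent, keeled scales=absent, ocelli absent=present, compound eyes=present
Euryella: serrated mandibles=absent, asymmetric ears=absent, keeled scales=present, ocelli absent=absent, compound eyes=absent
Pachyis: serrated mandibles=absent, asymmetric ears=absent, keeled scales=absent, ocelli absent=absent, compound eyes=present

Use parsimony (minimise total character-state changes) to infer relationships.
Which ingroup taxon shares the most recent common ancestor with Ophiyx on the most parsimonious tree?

Character polarity is set by the outgroup: the derived state is whichever differs from the outgroup's state, so for ocelli absent, compound eyes the derived state is 'absent', and for the remaining characters it is 'present'.
serrated mandibles: derived state 'present' in Neoodon and Ophiyx only — synapomorphy for {Neoodon, Ophiyx}.
asymmetric ears (derived state 'present') is unique to Glyptops (autapomorphy; uninformative for grouping).
keeled scales: derived state 'present' in Euryella and Glyptops only — synapomorphy for {Euryella, Glyptops}.
ocelli absent: derived state 'absent' in Euryella, Glyptops, and Pachyis only — synapomorphy for {Euryella, Glyptops, Pachyis}.
compound eyes (derived state 'absent') is unique to Euryella (autapomorphy; uninformative for grouping).
Most parsimonious ingroup topology: (((Glyptops,Euryella),Pachyis),(Neoodon,Ophiyx)).
Ophiyx and Neoodon form a cherry on this tree, so they are sister taxa.

Neoodon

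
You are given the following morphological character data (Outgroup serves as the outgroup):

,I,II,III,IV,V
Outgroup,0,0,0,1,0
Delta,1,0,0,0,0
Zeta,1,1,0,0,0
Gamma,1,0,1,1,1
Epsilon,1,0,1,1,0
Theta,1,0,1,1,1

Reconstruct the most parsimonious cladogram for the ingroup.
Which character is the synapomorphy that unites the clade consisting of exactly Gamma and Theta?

Character polarity is set by the outgroup: the derived state is whichever differs from the outgroup's state, so for IV the derived state is '0', and for the remaining characters it is '1'.
All ingroup taxa share the derived state '1' for I; it defines the ingroup but does not resolve relationships within it.
II: derived state '1' in Zeta only — an autapomorphy, so it tells us nothing about relationships among taxa.
III (derived state '1') is shared by Epsilon, Gamma, and Theta — a synapomorphy uniting that clade.
IV (derived state '0') is shared by Delta and Zeta — a synapomorphy uniting that clade.
V (derived state '1') is shared by Gamma and Theta — a synapomorphy uniting that clade.
Most parsimonious ingroup topology: ((Delta,Zeta),((Gamma,Theta),Epsilon)).
The clade {Gamma, Theta} is supported by V: its derived state '1' occurs in exactly those taxa and in no other taxon (including the outgroup).

V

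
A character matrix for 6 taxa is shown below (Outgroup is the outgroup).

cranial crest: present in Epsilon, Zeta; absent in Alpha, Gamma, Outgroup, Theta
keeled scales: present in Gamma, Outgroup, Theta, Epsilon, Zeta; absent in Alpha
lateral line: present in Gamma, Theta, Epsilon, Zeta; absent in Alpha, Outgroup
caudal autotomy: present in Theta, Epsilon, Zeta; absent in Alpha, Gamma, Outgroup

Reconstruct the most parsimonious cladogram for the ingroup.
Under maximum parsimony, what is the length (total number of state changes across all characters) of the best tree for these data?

4

Character polarity is set by the outgroup: the derived state is whichever differs from the outgroup's state, so for keeled scales the derived state is 'absent', and for the remaining characters it is 'present'.
cranial crest: derived state 'present' in Epsilon and Zeta only — synapomorphy for {Epsilon, Zeta}.
keeled scales (derived state 'absent') is unique to Alpha (autapomorphy; uninformative for grouping).
lateral line: derived state 'present' in Epsilon, Gamma, Theta, and Zeta only — synapomorphy for {Epsilon, Gamma, Theta, Zeta}.
caudal autotomy (derived state 'present') is shared by Epsilon, Theta, and Zeta — a synapomorphy uniting that clade.
Most parsimonious ingroup topology: ((Gamma,((Zeta,Epsilon),Theta)),Alpha).
Changes per character on this tree: cranial crest: 1; keeled scales: 1; lateral line: 1; caudal autotomy: 1.
Total = 4.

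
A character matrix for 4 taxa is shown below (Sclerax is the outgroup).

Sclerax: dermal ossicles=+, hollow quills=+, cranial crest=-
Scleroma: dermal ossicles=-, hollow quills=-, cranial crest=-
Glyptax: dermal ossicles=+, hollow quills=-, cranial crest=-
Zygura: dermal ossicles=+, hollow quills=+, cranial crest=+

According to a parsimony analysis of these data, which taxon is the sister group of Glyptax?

Scleroma

Character polarity is set by the outgroup: the derived state is whichever differs from the outgroup's state, so for dermal ossicles, hollow quills the derived state is '-', and for the remaining characters it is '+'.
dermal ossicles (derived state '-') is unique to Scleroma (autapomorphy; uninformative for grouping).
hollow quills: derived state '-' in Glyptax and Scleroma only — synapomorphy for {Glyptax, Scleroma}.
cranial crest (derived state '+') is unique to Zygura (autapomorphy; uninformative for grouping).
Most parsimonious ingroup topology: ((Scleroma,Glyptax),Zygura).
Glyptax and Scleroma form a cherry on this tree, so they are sister taxa.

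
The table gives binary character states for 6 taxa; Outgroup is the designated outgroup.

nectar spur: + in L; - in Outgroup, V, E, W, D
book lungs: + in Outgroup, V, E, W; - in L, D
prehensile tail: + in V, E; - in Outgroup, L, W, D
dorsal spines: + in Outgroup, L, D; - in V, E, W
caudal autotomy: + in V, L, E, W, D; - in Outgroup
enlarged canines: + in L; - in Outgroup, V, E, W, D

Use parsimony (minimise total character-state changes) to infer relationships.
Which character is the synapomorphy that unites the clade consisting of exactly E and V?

prehensile tail

Character polarity is set by the outgroup: the derived state is whichever differs from the outgroup's state, so for book lungs, dorsal spines the derived state is '-', and for the remaining characters it is '+'.
nectar spur (derived state '+') is unique to L (autapomorphy; uninformative for grouping).
book lungs: derived state '-' in D and L only — synapomorphy for {D, L}.
prehensile tail (derived state '+') is shared by E and V — a synapomorphy uniting that clade.
dorsal spines (derived state '-') is shared by E, V, and W — a synapomorphy uniting that clade.
All ingroup taxa share the derived state '+' for caudal autotomy; it defines the ingroup but does not resolve relationships within it.
enlarged canines: derived state '+' in L only — an autapomorphy, so it tells us nothing about relationships among taxa.
Most parsimonious ingroup topology: ((L,D),(W,(E,V))).
The clade {E, V} is supported by prehensile tail: its derived state '+' occurs in exactly those taxa and in no other taxon (including the outgroup).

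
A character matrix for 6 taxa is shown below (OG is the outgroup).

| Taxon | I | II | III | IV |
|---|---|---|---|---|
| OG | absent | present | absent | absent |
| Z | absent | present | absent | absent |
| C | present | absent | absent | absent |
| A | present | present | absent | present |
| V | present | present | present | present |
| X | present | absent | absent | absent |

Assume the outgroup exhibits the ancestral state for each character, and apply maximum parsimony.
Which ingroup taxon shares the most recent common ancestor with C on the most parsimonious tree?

X

Character polarity is set by the outgroup: the derived state is whichever differs from the outgroup's state, so for II the derived state is 'absent', and for the remaining characters it is 'present'.
I (derived state 'present') is shared by A, C, V, and X — a synapomorphy uniting that clade.
II: derived state 'absent' in C and X only — synapomorphy for {C, X}.
III (derived state 'present') is unique to V (autapomorphy; uninformative for grouping).
IV (derived state 'present') is shared by A and V — a synapomorphy uniting that clade.
Most parsimonious ingroup topology: (Z,((X,C),(A,V))).
C and X form a cherry on this tree, so they are sister taxa.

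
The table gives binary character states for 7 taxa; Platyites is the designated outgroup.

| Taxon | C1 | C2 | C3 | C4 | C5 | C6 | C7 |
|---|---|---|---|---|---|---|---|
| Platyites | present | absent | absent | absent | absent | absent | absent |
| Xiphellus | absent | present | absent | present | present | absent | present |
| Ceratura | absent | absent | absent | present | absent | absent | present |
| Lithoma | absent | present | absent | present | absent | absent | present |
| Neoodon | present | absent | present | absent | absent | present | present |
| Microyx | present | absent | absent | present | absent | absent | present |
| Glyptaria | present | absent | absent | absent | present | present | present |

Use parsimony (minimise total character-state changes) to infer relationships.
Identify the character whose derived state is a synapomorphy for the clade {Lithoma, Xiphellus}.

C2

Character polarity is set by the outgroup: the derived state is whichever differs from the outgroup's state, so for C1 the derived state is 'absent', and for the remaining characters it is 'present'.
C1 (derived state 'absent') is shared by Ceratura, Lithoma, and Xiphellus — a synapomorphy uniting that clade.
C2 (derived state 'present') is shared by Lithoma and Xiphellus — a synapomorphy uniting that clade.
C3: derived state 'present' in Neoodon only — an autapomorphy, so it tells us nothing about relationships among taxa.
C4: derived state 'present' in Ceratura, Lithoma, Microyx, and Xiphellus only — synapomorphy for {Ceratura, Lithoma, Microyx, Xiphellus}.
C5 groups Glyptaria and Xiphellus, which is incompatible with the clades supported by the remaining characters; treating it as convergent (homoplasy) costs fewer steps than any alternative tree.
C6 (derived state 'present') is shared by Glyptaria and Neoodon — a synapomorphy uniting that clade.
All ingroup taxa share the derived state 'present' for C7; it defines the ingroup but does not resolve relationships within it.
Most parsimonious ingroup topology: ((((Xiphellus,Lithoma),Ceratura),Microyx),(Neoodon,Glyptaria)).
The clade {Lithoma, Xiphellus} is supported by C2: its derived state 'present' occurs in exactly those taxa and in no other taxon (including the outgroup).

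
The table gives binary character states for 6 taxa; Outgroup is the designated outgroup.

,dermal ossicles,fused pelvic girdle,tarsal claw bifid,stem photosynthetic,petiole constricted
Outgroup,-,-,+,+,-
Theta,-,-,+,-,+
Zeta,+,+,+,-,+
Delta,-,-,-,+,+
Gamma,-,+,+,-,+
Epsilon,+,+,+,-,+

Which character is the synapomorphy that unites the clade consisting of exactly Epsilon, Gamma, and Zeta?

fused pelvic girdle

Character polarity is set by the outgroup: the derived state is whichever differs from the outgroup's state, so for tarsal claw bifid, stem photosynthetic the derived state is '-', and for the remaining characters it is '+'.
dermal ossicles: derived state '+' in Epsilon and Zeta only — synapomorphy for {Epsilon, Zeta}.
fused pelvic girdle (derived state '+') is shared by Epsilon, Gamma, and Zeta — a synapomorphy uniting that clade.
tarsal claw bifid (derived state '-') is unique to Delta (autapomorphy; uninformative for grouping).
Only Epsilon, Gamma, Theta, and Zeta show the derived state '-' for stem photosynthetic, supporting them as a clade.
All ingroup taxa share the derived state '+' for petiole constricted; it defines the ingroup but does not resolve relationships within it.
Most parsimonious ingroup topology: ((Theta,((Zeta,Epsilon),Gamma)),Delta).
The clade {Epsilon, Gamma, Zeta} is supported by fused pelvic girdle: its derived state '+' occurs in exactly those taxa and in no other taxon (including the outgroup).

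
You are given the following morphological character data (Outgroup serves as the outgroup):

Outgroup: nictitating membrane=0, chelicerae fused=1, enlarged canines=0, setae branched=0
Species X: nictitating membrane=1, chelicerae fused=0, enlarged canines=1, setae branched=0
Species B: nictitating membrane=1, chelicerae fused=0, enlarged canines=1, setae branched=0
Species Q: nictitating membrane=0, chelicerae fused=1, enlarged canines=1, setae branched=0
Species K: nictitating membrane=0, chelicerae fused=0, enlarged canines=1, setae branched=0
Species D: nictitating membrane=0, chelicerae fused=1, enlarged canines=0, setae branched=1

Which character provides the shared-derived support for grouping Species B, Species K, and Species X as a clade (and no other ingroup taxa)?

Character polarity is set by the outgroup: the derived state is whichever differs from the outgroup's state, so for chelicerae fused the derived state is '0', and for the remaining characters it is '1'.
Only Species B and Species X show the derived state '1' for nictitating membrane, supporting them as a clade.
chelicerae fused (derived state '0') is shared by Species B, Species K, and Species X — a synapomorphy uniting that clade.
Only Species B, Species K, Species Q, and Species X show the derived state '1' for enlarged canines, supporting them as a clade.
setae branched (derived state '1') is unique to Species D (autapomorphy; uninformative for grouping).
Most parsimonious ingroup topology: ((((Species X,Species B),Species K),Species Q),Species D).
The clade {Species B, Species K, Species X} is supported by chelicerae fused: its derived state '0' occurs in exactly those taxa and in no other taxon (including the outgroup).

chelicerae fused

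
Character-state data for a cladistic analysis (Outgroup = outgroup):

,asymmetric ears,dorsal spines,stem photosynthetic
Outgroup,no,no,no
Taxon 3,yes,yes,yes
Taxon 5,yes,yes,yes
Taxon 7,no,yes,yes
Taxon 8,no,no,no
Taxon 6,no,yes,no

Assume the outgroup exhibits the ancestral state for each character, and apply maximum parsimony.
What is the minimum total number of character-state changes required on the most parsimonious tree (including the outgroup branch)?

The outgroup has state 'no' for every character, so 'yes' is the derived state throughout.
Only Taxon 3 and Taxon 5 show the derived state 'yes' for asymmetric ears, supporting them as a clade.
dorsal spines: derived state 'yes' in Taxon 3, Taxon 5, Taxon 6, and Taxon 7 only — synapomorphy for {Taxon 3, Taxon 5, Taxon 6, Taxon 7}.
Only Taxon 3, Taxon 5, and Taxon 7 show the derived state 'yes' for stem photosynthetic, supporting them as a clade.
Most parsimonious ingroup topology: ((((Taxon 3,Taxon 5),Taxon 7),Taxon 6),Taxon 8).
Changes per character on this tree: asymmetric ears: 1; dorsal spines: 1; stem photosynthetic: 1.
Total = 3.

3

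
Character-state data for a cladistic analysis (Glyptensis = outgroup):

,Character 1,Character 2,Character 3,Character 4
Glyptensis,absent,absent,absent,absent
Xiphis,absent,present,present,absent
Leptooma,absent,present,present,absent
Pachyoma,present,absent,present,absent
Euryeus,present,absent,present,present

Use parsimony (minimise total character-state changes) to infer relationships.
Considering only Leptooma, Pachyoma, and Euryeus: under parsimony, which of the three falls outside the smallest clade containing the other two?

The outgroup has state 'absent' for every character, so 'present' is the derived state throughout.
Only Euryeus and Pachyoma show the derived state 'present' for Character 1, supporting them as a clade.
Character 2: derived state 'present' in Leptooma and Xiphis only — synapomorphy for {Leptooma, Xiphis}.
All ingroup taxa share the derived state 'present' for Character 3; it defines the ingroup but does not resolve relationships within it.
Character 4 (derived state 'present') is unique to Euryeus (autapomorphy; uninformative for grouping).
Most parsimonious ingroup topology: ((Xiphis,Leptooma),(Pachyoma,Euryeus)).
Pachyoma and Euryeus share a more recent common ancestor with each other than either does with Leptooma, so Leptooma is the least closely related of the three.

Leptooma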